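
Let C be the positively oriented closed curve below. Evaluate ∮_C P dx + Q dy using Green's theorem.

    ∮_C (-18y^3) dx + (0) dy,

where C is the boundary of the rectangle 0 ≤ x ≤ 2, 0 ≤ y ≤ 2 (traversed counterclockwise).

Green's theorem converts the closed line integral into a double integral over the enclosed region D:

    ∮_C P dx + Q dy = ∬_D (∂Q/∂x - ∂P/∂y) dA.

Here P = -18y^3, Q = 0, so

    ∂Q/∂x = 0,    ∂P/∂y = -54y^2,
    ∂Q/∂x - ∂P/∂y = 54y^2.

D is the region 0 ≤ x ≤ 2, 0 ≤ y ≤ 2. Evaluating the double integral:

    ∬_D (54y^2) dA = ∫_0^{2} ∫_0^{2} (54y^2) dy dx.

Inner (y from 0 to 2): 144.
Outer (x from 0 to 2): 288.

Therefore ∮_C P dx + Q dy = 288.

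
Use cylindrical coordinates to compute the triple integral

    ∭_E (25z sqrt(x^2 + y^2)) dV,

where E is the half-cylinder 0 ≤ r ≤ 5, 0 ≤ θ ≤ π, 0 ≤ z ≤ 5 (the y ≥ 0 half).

In cylindrical coordinates, x = r cos(θ), y = r sin(θ), z = z, and dV = r dr dθ dz.

The integrand becomes 25r z, so

    ∭_E (25z sqrt(x^2 + y^2)) dV = ∫_{0}^{π} ∫_{0}^{5} ∫_{0}^{5} (25r z) · r dz dr dθ.

Inner (z): 625r^2/2.
Middle (r from 0 to 5): 78125/6.
Outer (θ): 78125π/6.

Therefore the triple integral equals 78125π/6.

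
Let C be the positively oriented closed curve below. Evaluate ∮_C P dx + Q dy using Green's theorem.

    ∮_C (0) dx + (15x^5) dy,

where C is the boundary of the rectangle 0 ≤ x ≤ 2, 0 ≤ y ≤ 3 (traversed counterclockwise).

Green's theorem converts the closed line integral into a double integral over the enclosed region D:

    ∮_C P dx + Q dy = ∬_D (∂Q/∂x - ∂P/∂y) dA.

Here P = 0, Q = 15x^5, so

    ∂Q/∂x = 75x^4,    ∂P/∂y = 0,
    ∂Q/∂x - ∂P/∂y = 75x^4.

D is the region 0 ≤ x ≤ 2, 0 ≤ y ≤ 3. Evaluating the double integral:

    ∬_D (75x^4) dA = ∫_0^{2} ∫_0^{3} (75x^4) dy dx.

Inner (y from 0 to 3): 225x^4.
Outer (x from 0 to 2): 1440.

Therefore ∮_C P dx + Q dy = 1440.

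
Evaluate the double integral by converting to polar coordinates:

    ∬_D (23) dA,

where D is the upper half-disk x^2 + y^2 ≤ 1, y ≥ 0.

The region D is 0 ≤ r ≤ 1, 0 ≤ θ ≤ π in polar coordinates, where x = r cos(θ), y = r sin(θ), and dA = r dr dθ.

Under the substitution, the integrand becomes 23, so

    ∬_D (23) dA = ∫_{0}^{π} ∫_{0}^{1} (23) · r dr dθ.

Inner integral (in r): ∫_{0}^{1} (23) · r dr = 23/2.

Outer integral (in θ): ∫_{0}^{π} (23/2) dθ = 23π/2.

Therefore ∬_D (23) dA = 23π/2.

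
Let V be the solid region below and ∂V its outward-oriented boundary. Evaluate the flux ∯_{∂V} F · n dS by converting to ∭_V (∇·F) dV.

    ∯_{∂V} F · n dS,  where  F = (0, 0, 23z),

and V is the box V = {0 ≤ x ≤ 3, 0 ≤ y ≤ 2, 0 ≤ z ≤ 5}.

By the divergence theorem,

    ∯_{∂V} F · n dS = ∭_V (∇ · F) dV.

Compute the divergence:
    ∇ · F = ∂F_x/∂x + ∂F_y/∂y + ∂F_z/∂z = 0 + 0 + 23 = 23.

V is a rectangular box, so dV = dx dy dz with 0 ≤ x ≤ 3, 0 ≤ y ≤ 2, 0 ≤ z ≤ 5.

Integrate (23) over V as an iterated integral:

    ∭_V (∇·F) dV = ∫_0^{3} ∫_0^{2} ∫_0^{5} (23) dz dy dx.

Inner (z from 0 to 5): 115.
Middle (y from 0 to 2): 230.
Outer (x from 0 to 3): 690.

Therefore ∯_{∂V} F · n dS = 690.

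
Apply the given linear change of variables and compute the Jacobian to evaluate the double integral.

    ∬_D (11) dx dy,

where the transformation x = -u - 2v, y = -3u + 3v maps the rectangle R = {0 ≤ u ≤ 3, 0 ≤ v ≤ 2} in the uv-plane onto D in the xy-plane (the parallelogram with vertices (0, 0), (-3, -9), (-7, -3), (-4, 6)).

Compute the Jacobian determinant of (x, y) with respect to (u, v):

    ∂(x,y)/∂(u,v) = | -1  -2 | = (-1)(3) - (-2)(-3) = -9.
                   | -3  3 |

Its absolute value is |J| = 9 (the area scaling factor).

Substituting x = -u - 2v, y = -3u + 3v into the integrand,

    11 → 11,

so the integral becomes

    ∬_R (11) · |J| du dv = ∫_0^3 ∫_0^2 (99) dv du.

Inner (v): 198.
Outer (u): 594.

Therefore ∬_D (11) dx dy = 594.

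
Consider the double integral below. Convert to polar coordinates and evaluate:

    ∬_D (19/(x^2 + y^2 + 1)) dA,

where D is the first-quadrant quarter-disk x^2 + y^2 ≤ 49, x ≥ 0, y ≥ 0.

The region D is 0 ≤ r ≤ 7, 0 ≤ θ ≤ π/2 in polar coordinates, where x = r cos(θ), y = r sin(θ), and dA = r dr dθ.

Under the substitution, the integrand becomes 19/(r^2 + 1), so

    ∬_D (19/(x^2 + y^2 + 1)) dA = ∫_{0}^{π/2} ∫_{0}^{7} (19/(r^2 + 1)) · r dr dθ.

Inner integral (in r): ∫_{0}^{7} (19/(r^2 + 1)) · r dr = 19log(50)/2.

Outer integral (in θ): ∫_{0}^{π/2} (19log(50)/2) dθ = 19π log(50)/4.

Therefore ∬_D (19/(x^2 + y^2 + 1)) dA = 19π log(50)/4.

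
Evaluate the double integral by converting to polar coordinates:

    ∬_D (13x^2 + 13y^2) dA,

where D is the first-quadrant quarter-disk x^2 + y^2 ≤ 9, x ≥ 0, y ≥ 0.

The region D is 0 ≤ r ≤ 3, 0 ≤ θ ≤ π/2 in polar coordinates, where x = r cos(θ), y = r sin(θ), and dA = r dr dθ.

Under the substitution, the integrand becomes 13r^2, so

    ∬_D (13x^2 + 13y^2) dA = ∫_{0}^{π/2} ∫_{0}^{3} (13r^2) · r dr dθ.

Inner integral (in r): ∫_{0}^{3} (13r^2) · r dr = 1053/4.

Outer integral (in θ): ∫_{0}^{π/2} (1053/4) dθ = 1053π/8.

Therefore ∬_D (13x^2 + 13y^2) dA = 1053π/8.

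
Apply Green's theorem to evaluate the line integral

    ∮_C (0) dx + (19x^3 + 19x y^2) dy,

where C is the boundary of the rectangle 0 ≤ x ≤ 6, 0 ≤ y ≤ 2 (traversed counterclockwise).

Green's theorem converts the closed line integral into a double integral over the enclosed region D:

    ∮_C P dx + Q dy = ∬_D (∂Q/∂x - ∂P/∂y) dA.

Here P = 0, Q = 19x^3 + 19x y^2, so

    ∂Q/∂x = 57x^2 + 19y^2,    ∂P/∂y = 0,
    ∂Q/∂x - ∂P/∂y = 57x^2 + 19y^2.

D is the region 0 ≤ x ≤ 6, 0 ≤ y ≤ 2. Evaluating the double integral:

    ∬_D (57x^2 + 19y^2) dA = ∫_0^{6} ∫_0^{2} (57x^2 + 19y^2) dy dx.

Inner (y from 0 to 2): 114x^2 + 152/3.
Outer (x from 0 to 6): 8512.

Therefore ∮_C P dx + Q dy = 8512.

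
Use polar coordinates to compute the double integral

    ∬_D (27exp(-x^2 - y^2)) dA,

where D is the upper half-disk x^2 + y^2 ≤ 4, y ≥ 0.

The region D is 0 ≤ r ≤ 2, 0 ≤ θ ≤ π in polar coordinates, where x = r cos(θ), y = r sin(θ), and dA = r dr dθ.

Under the substitution, the integrand becomes 27exp(-r^2), so

    ∬_D (27exp(-x^2 - y^2)) dA = ∫_{0}^{π} ∫_{0}^{2} (27exp(-r^2)) · r dr dθ.

Inner integral (in r): ∫_{0}^{2} (27exp(-r^2)) · r dr = 27/2 - 27exp(-4)/2.

Outer integral (in θ): ∫_{0}^{π} (27/2 - 27exp(-4)/2) dθ = -27π (1 - exp(4))exp(-4)/2.

Therefore ∬_D (27exp(-x^2 - y^2)) dA = -27π (1 - exp(4))exp(-4)/2.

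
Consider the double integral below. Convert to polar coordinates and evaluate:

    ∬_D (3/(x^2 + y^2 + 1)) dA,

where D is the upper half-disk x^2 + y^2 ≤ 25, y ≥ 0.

The region D is 0 ≤ r ≤ 5, 0 ≤ θ ≤ π in polar coordinates, where x = r cos(θ), y = r sin(θ), and dA = r dr dθ.

Under the substitution, the integrand becomes 3/(r^2 + 1), so

    ∬_D (3/(x^2 + y^2 + 1)) dA = ∫_{0}^{π} ∫_{0}^{5} (3/(r^2 + 1)) · r dr dθ.

Inner integral (in r): ∫_{0}^{5} (3/(r^2 + 1)) · r dr = 3log(26)/2.

Outer integral (in θ): ∫_{0}^{π} (3log(26)/2) dθ = 3π log(26)/2.

Therefore ∬_D (3/(x^2 + y^2 + 1)) dA = 3π log(26)/2.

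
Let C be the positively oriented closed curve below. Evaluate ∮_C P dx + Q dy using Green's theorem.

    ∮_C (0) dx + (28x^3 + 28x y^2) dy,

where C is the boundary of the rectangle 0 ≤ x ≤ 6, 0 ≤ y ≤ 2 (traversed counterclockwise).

Green's theorem converts the closed line integral into a double integral over the enclosed region D:

    ∮_C P dx + Q dy = ∬_D (∂Q/∂x - ∂P/∂y) dA.

Here P = 0, Q = 28x^3 + 28x y^2, so

    ∂Q/∂x = 84x^2 + 28y^2,    ∂P/∂y = 0,
    ∂Q/∂x - ∂P/∂y = 84x^2 + 28y^2.

D is the region 0 ≤ x ≤ 6, 0 ≤ y ≤ 2. Evaluating the double integral:

    ∬_D (84x^2 + 28y^2) dA = ∫_0^{6} ∫_0^{2} (84x^2 + 28y^2) dy dx.

Inner (y from 0 to 2): 168x^2 + 224/3.
Outer (x from 0 to 6): 12544.

Therefore ∮_C P dx + Q dy = 12544.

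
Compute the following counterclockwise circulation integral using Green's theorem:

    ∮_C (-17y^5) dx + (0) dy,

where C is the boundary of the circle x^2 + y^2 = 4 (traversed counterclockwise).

Green's theorem converts the closed line integral into a double integral over the enclosed region D:

    ∮_C P dx + Q dy = ∬_D (∂Q/∂x - ∂P/∂y) dA.

Here P = -17y^5, Q = 0, so

    ∂Q/∂x = 0,    ∂P/∂y = -85y^4,
    ∂Q/∂x - ∂P/∂y = 85y^4.

D is the region x^2 + y^2 ≤ 4. Evaluating the double integral:

In polar coordinates (x = r cos θ, y = r sin θ, dA = r dr dθ) the integrand becomes 85r^4sin(θ)^4, so

    ∬_D (85y^4) dA = ∫_0^{2π} ∫_0^{2} (85r^4sin(θ)^4) · r dr dθ.

Inner (r from 0 to 2): 2720sin(θ)^4/3.
Outer (θ from 0 to 2π): 680π.

Therefore ∮_C P dx + Q dy = 680π.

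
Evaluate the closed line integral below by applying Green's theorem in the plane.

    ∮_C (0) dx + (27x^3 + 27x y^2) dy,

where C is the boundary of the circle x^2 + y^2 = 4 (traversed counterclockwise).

Green's theorem converts the closed line integral into a double integral over the enclosed region D:

    ∮_C P dx + Q dy = ∬_D (∂Q/∂x - ∂P/∂y) dA.

Here P = 0, Q = 27x^3 + 27x y^2, so

    ∂Q/∂x = 81x^2 + 27y^2,    ∂P/∂y = 0,
    ∂Q/∂x - ∂P/∂y = 81x^2 + 27y^2.

D is the region x^2 + y^2 ≤ 4. Evaluating the double integral:

In polar coordinates (x = r cos θ, y = r sin θ, dA = r dr dθ) the integrand becomes 27r^2(cos(2θ) + 2), so

    ∬_D (81x^2 + 27y^2) dA = ∫_0^{2π} ∫_0^{2} (27r^2(cos(2θ) + 2)) · r dr dθ.

Inner (r from 0 to 2): 108cos(2θ) + 216.
Outer (θ from 0 to 2π): 432π.

Therefore ∮_C P dx + Q dy = 432π.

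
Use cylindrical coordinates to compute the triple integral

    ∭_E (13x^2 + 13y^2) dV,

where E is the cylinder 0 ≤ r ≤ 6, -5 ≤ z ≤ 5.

In cylindrical coordinates, x = r cos(θ), y = r sin(θ), z = z, and dV = r dr dθ dz.

The integrand becomes 13r^2, so

    ∭_E (13x^2 + 13y^2) dV = ∫_{0}^{2π} ∫_{0}^{6} ∫_{-5}^{5} (13r^2) · r dz dr dθ.

Inner (z): 130r^3.
Middle (r from 0 to 6): 42120.
Outer (θ): 84240π.

Therefore the triple integral equals 84240π.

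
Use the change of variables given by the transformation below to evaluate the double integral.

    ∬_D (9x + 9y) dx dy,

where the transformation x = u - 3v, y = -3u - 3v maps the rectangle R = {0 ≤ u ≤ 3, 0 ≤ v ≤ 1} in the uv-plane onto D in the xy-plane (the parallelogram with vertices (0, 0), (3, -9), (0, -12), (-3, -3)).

Compute the Jacobian determinant of (x, y) with respect to (u, v):

    ∂(x,y)/∂(u,v) = | 1  -3 | = (1)(-3) - (-3)(-3) = -12.
                   | -3  -3 |

Its absolute value is |J| = 12 (the area scaling factor).

Substituting x = u - 3v, y = -3u - 3v into the integrand,

    9x + 9y → -18u - 54v,

so the integral becomes

    ∬_R (-18u - 54v) · |J| du dv = ∫_0^3 ∫_0^1 (-216u - 648v) dv du.

Inner (v): -216u - 324.
Outer (u): -1944.

Therefore ∬_D (9x + 9y) dx dy = -1944.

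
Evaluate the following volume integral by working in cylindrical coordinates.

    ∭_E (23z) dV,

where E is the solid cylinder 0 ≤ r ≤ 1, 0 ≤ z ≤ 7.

In cylindrical coordinates, x = r cos(θ), y = r sin(θ), z = z, and dV = r dr dθ dz.

The integrand becomes 23z, so

    ∭_E (23z) dV = ∫_{0}^{2π} ∫_{0}^{1} ∫_{0}^{7} (23z) · r dz dr dθ.

Inner (z): 1127r/2.
Middle (r from 0 to 1): 1127/4.
Outer (θ): 1127π/2.

Therefore the triple integral equals 1127π/2.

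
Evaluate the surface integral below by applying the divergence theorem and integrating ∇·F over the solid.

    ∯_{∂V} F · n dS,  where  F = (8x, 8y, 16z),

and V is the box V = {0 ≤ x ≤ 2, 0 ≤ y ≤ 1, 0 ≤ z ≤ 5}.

By the divergence theorem,

    ∯_{∂V} F · n dS = ∭_V (∇ · F) dV.

Compute the divergence:
    ∇ · F = ∂F_x/∂x + ∂F_y/∂y + ∂F_z/∂z = 8 + 8 + 16 = 32.

V is a rectangular box, so dV = dx dy dz with 0 ≤ x ≤ 2, 0 ≤ y ≤ 1, 0 ≤ z ≤ 5.

Integrate (32) over V as an iterated integral:

    ∭_V (∇·F) dV = ∫_0^{2} ∫_0^{1} ∫_0^{5} (32) dz dy dx.

Inner (z from 0 to 5): 160.
Middle (y from 0 to 1): 160.
Outer (x from 0 to 2): 320.

Therefore ∯_{∂V} F · n dS = 320.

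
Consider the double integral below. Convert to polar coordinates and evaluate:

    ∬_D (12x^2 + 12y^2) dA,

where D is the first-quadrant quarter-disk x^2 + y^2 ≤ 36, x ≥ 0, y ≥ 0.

The region D is 0 ≤ r ≤ 6, 0 ≤ θ ≤ π/2 in polar coordinates, where x = r cos(θ), y = r sin(θ), and dA = r dr dθ.

Under the substitution, the integrand becomes 12r^2, so

    ∬_D (12x^2 + 12y^2) dA = ∫_{0}^{π/2} ∫_{0}^{6} (12r^2) · r dr dθ.

Inner integral (in r): ∫_{0}^{6} (12r^2) · r dr = 3888.

Outer integral (in θ): ∫_{0}^{π/2} (3888) dθ = 1944π.

Therefore ∬_D (12x^2 + 12y^2) dA = 1944π.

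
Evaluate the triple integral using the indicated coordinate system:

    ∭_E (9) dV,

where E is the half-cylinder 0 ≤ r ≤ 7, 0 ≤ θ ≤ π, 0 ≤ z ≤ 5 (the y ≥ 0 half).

In cylindrical coordinates, x = r cos(θ), y = r sin(θ), z = z, and dV = r dr dθ dz.

The integrand becomes 9, so

    ∭_E (9) dV = ∫_{0}^{π} ∫_{0}^{7} ∫_{0}^{5} (9) · r dz dr dθ.

Inner (z): 45r.
Middle (r from 0 to 7): 2205/2.
Outer (θ): 2205π/2.

Therefore the triple integral equals 2205π/2.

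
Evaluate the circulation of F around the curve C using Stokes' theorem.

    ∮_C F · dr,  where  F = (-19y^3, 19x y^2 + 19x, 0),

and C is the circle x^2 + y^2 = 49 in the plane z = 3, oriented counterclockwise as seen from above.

Let S be the flat disk x^2 + y^2 ≤ 49 in the plane z = 3, with upward unit normal n̂ = ẑ. By Stokes' theorem,

    ∮_C F · dr = ∬_S (∇ × F) · n̂ dS = ∬_D (curl F)_z dA,

where D is the disk x^2 + y^2 ≤ 49.

Compute the curl of F = (-19y^3, 19x y^2 + 19x, 0):
    (∇ × F)_x = ∂F_z/∂y - ∂F_y/∂z = 0,
    (∇ × F)_y = ∂F_x/∂z - ∂F_z/∂x = 0,
    (∇ × F)_z = ∂F_y/∂x - ∂F_x/∂y = 76y^2 + 19.

On z = 3, (curl F)_z = 76y^2 + 19.

Convert to polar (x = r cos θ, y = r sin θ, dA = r dr dθ); the integrand becomes 76r^2sin(θ)^2 + 19, so

    ∬_D (curl F)_z dA = ∫_0^{2π} ∫_0^{7} (76r^2sin(θ)^2 + 19) · r dr dθ.

Inner (r from 0 to 7): 45619sin(θ)^2 + 931/2.
Outer (θ from 0 to 2π): 46550π.

Therefore ∮_C F · dr = 46550π.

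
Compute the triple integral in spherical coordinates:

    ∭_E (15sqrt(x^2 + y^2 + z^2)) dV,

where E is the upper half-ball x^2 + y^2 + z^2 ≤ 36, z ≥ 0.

In spherical coordinates, x = ρ sin(φ) cos(θ), y = ρ sin(φ) sin(θ), z = ρ cos(φ), and dV = ρ^2 sin(φ) dρ dφ dθ.

The integrand becomes 15ρ, so

    ∭_E (15sqrt(x^2 + y^2 + z^2)) dV = ∫_{0}^{2π} ∫_{0}^{π/2} ∫_{0}^{6} (15ρ) · ρ^2 sin(φ) dρ dφ dθ.

Inner (ρ): 4860sin(φ).
Middle (φ): 4860.
Outer (θ): 9720π.

Therefore the triple integral equals 9720π.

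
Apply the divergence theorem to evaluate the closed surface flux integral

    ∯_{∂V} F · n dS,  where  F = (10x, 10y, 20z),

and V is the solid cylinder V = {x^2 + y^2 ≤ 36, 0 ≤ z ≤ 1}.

By the divergence theorem,

    ∯_{∂V} F · n dS = ∭_V (∇ · F) dV.

Compute the divergence:
    ∇ · F = ∂F_x/∂x + ∂F_y/∂y + ∂F_z/∂z = 10 + 10 + 20 = 40.

In cylindrical coordinates, x = r cos(θ), y = r sin(θ), z = z, dV = r dr dθ dz, with 0 ≤ r ≤ 6, 0 ≤ θ ≤ 2π, 0 ≤ z ≤ 1.

The integrand, after substitution and multiplying by the volume element, becomes (40) · r, so

    ∭_V (∇·F) dV = ∫_0^{2π} ∫_0^{6} ∫_0^{1} (40) · r dz dr dθ.

Inner (z from 0 to 1): 40r.
Middle (r from 0 to 6): 720.
Outer (θ from 0 to 2π): 1440π.

Therefore ∯_{∂V} F · n dS = 1440π.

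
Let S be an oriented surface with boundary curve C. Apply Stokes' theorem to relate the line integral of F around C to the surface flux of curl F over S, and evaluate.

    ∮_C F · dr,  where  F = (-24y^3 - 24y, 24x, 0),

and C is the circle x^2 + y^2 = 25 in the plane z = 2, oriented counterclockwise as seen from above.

Let S be the flat disk x^2 + y^2 ≤ 25 in the plane z = 2, with upward unit normal n̂ = ẑ. By Stokes' theorem,

    ∮_C F · dr = ∬_S (∇ × F) · n̂ dS = ∬_D (curl F)_z dA,

where D is the disk x^2 + y^2 ≤ 25.

Compute the curl of F = (-24y^3 - 24y, 24x, 0):
    (∇ × F)_x = ∂F_z/∂y - ∂F_y/∂z = 0,
    (∇ × F)_y = ∂F_x/∂z - ∂F_z/∂x = 0,
    (∇ × F)_z = ∂F_y/∂x - ∂F_x/∂y = 72y^2 + 48.

On z = 2, (curl F)_z = 72y^2 + 48.

Convert to polar (x = r cos θ, y = r sin θ, dA = r dr dθ); the integrand becomes 72r^2sin(θ)^2 + 48, so

    ∬_D (curl F)_z dA = ∫_0^{2π} ∫_0^{5} (72r^2sin(θ)^2 + 48) · r dr dθ.

Inner (r from 0 to 5): 11250sin(θ)^2 + 600.
Outer (θ from 0 to 2π): 12450π.

Therefore ∮_C F · dr = 12450π.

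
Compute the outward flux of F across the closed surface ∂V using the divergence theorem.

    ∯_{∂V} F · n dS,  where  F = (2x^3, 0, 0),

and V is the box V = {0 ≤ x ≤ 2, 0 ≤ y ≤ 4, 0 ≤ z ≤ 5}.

By the divergence theorem,

    ∯_{∂V} F · n dS = ∭_V (∇ · F) dV.

Compute the divergence:
    ∇ · F = ∂F_x/∂x + ∂F_y/∂y + ∂F_z/∂z = 6x^2 + 0 + 0 = 6x^2.

V is a rectangular box, so dV = dx dy dz with 0 ≤ x ≤ 2, 0 ≤ y ≤ 4, 0 ≤ z ≤ 5.

Integrate (6x^2) over V as an iterated integral:

    ∭_V (∇·F) dV = ∫_0^{2} ∫_0^{4} ∫_0^{5} (6x^2) dz dy dx.

Inner (z from 0 to 5): 30x^2.
Middle (y from 0 to 4): 120x^2.
Outer (x from 0 to 2): 320.

Therefore ∯_{∂V} F · n dS = 320.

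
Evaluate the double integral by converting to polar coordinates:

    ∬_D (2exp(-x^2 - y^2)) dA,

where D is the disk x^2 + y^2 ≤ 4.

The region D is 0 ≤ r ≤ 2, 0 ≤ θ ≤ 2π in polar coordinates, where x = r cos(θ), y = r sin(θ), and dA = r dr dθ.

Under the substitution, the integrand becomes 2exp(-r^2), so

    ∬_D (2exp(-x^2 - y^2)) dA = ∫_{0}^{2π} ∫_{0}^{2} (2exp(-r^2)) · r dr dθ.

Inner integral (in r): ∫_{0}^{2} (2exp(-r^2)) · r dr = 1 - exp(-4).

Outer integral (in θ): ∫_{0}^{2π} (1 - exp(-4)) dθ = -2π exp(-4) + 2π.

Therefore ∬_D (2exp(-x^2 - y^2)) dA = -2π exp(-4) + 2π.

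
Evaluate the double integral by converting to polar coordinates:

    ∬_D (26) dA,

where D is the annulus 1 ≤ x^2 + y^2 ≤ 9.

The region D is 1 ≤ r ≤ 3, 0 ≤ θ ≤ 2π in polar coordinates, where x = r cos(θ), y = r sin(θ), and dA = r dr dθ.

Under the substitution, the integrand becomes 26, so

    ∬_D (26) dA = ∫_{0}^{2π} ∫_{1}^{3} (26) · r dr dθ.

Inner integral (in r): ∫_{1}^{3} (26) · r dr = 104.

Outer integral (in θ): ∫_{0}^{2π} (104) dθ = 208π.

Therefore ∬_D (26) dA = 208π.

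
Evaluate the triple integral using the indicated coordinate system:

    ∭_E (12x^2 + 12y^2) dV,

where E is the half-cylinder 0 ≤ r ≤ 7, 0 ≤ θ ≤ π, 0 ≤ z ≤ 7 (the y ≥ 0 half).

In cylindrical coordinates, x = r cos(θ), y = r sin(θ), z = z, and dV = r dr dθ dz.

The integrand becomes 12r^2, so

    ∭_E (12x^2 + 12y^2) dV = ∫_{0}^{π} ∫_{0}^{7} ∫_{0}^{7} (12r^2) · r dz dr dθ.

Inner (z): 84r^3.
Middle (r from 0 to 7): 50421.
Outer (θ): 50421π.

Therefore the triple integral equals 50421π.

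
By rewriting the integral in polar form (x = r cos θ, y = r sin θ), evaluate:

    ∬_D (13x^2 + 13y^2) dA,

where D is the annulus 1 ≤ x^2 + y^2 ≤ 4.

The region D is 1 ≤ r ≤ 2, 0 ≤ θ ≤ 2π in polar coordinates, where x = r cos(θ), y = r sin(θ), and dA = r dr dθ.

Under the substitution, the integrand becomes 13r^2, so

    ∬_D (13x^2 + 13y^2) dA = ∫_{0}^{2π} ∫_{1}^{2} (13r^2) · r dr dθ.

Inner integral (in r): ∫_{1}^{2} (13r^2) · r dr = 195/4.

Outer integral (in θ): ∫_{0}^{2π} (195/4) dθ = 195π/2.

Therefore ∬_D (13x^2 + 13y^2) dA = 195π/2.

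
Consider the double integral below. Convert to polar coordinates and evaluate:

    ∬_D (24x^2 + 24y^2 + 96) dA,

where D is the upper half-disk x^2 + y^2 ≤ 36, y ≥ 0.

The region D is 0 ≤ r ≤ 6, 0 ≤ θ ≤ π in polar coordinates, where x = r cos(θ), y = r sin(θ), and dA = r dr dθ.

Under the substitution, the integrand becomes 24r^2 + 96, so

    ∬_D (24x^2 + 24y^2 + 96) dA = ∫_{0}^{π} ∫_{0}^{6} (24r^2 + 96) · r dr dθ.

Inner integral (in r): ∫_{0}^{6} (24r^2 + 96) · r dr = 9504.

Outer integral (in θ): ∫_{0}^{π} (9504) dθ = 9504π.

Therefore ∬_D (24x^2 + 24y^2 + 96) dA = 9504π.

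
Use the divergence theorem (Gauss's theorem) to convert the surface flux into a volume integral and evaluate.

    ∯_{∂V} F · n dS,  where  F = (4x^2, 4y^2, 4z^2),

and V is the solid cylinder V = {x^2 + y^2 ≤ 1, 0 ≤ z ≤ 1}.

By the divergence theorem,

    ∯_{∂V} F · n dS = ∭_V (∇ · F) dV.

Compute the divergence:
    ∇ · F = ∂F_x/∂x + ∂F_y/∂y + ∂F_z/∂z = 8x + 8y + 8z.

In cylindrical coordinates, x = r cos(θ), y = r sin(θ), z = z, dV = r dr dθ dz, with 0 ≤ r ≤ 1, 0 ≤ θ ≤ 2π, 0 ≤ z ≤ 1.

The integrand, after substitution and multiplying by the volume element, becomes (8sqrt(2)r sin(θ + π/4) + 8z) · r, so

    ∭_V (∇·F) dV = ∫_0^{2π} ∫_0^{1} ∫_0^{1} (8sqrt(2)r sin(θ + π/4) + 8z) · r dz dr dθ.

Inner (z from 0 to 1): 4r (2sqrt(2)r sin(θ + π/4) + 1).
Middle (r from 0 to 1): 8sqrt(2)sin(θ + π/4)/3 + 2.
Outer (θ from 0 to 2π): 4π.

Therefore ∯_{∂V} F · n dS = 4π.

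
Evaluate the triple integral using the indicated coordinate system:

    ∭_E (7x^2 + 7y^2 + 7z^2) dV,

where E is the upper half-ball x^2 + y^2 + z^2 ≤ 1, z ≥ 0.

In spherical coordinates, x = ρ sin(φ) cos(θ), y = ρ sin(φ) sin(θ), z = ρ cos(φ), and dV = ρ^2 sin(φ) dρ dφ dθ.

The integrand becomes 7ρ^2, so

    ∭_E (7x^2 + 7y^2 + 7z^2) dV = ∫_{0}^{2π} ∫_{0}^{π/2} ∫_{0}^{1} (7ρ^2) · ρ^2 sin(φ) dρ dφ dθ.

Inner (ρ): 7sin(φ)/5.
Middle (φ): 7/5.
Outer (θ): 14π/5.

Therefore the triple integral equals 14π/5.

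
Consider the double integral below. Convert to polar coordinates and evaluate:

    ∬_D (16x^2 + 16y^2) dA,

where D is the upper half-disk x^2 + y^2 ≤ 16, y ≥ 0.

The region D is 0 ≤ r ≤ 4, 0 ≤ θ ≤ π in polar coordinates, where x = r cos(θ), y = r sin(θ), and dA = r dr dθ.

Under the substitution, the integrand becomes 16r^2, so

    ∬_D (16x^2 + 16y^2) dA = ∫_{0}^{π} ∫_{0}^{4} (16r^2) · r dr dθ.

Inner integral (in r): ∫_{0}^{4} (16r^2) · r dr = 1024.

Outer integral (in θ): ∫_{0}^{π} (1024) dθ = 1024π.

Therefore ∬_D (16x^2 + 16y^2) dA = 1024π.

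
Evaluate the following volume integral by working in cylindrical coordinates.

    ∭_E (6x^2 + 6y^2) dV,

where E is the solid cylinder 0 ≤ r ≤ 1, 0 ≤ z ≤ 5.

In cylindrical coordinates, x = r cos(θ), y = r sin(θ), z = z, and dV = r dr dθ dz.

The integrand becomes 6r^2, so

    ∭_E (6x^2 + 6y^2) dV = ∫_{0}^{2π} ∫_{0}^{1} ∫_{0}^{5} (6r^2) · r dz dr dθ.

Inner (z): 30r^3.
Middle (r from 0 to 1): 15/2.
Outer (θ): 15π.

Therefore the triple integral equals 15π.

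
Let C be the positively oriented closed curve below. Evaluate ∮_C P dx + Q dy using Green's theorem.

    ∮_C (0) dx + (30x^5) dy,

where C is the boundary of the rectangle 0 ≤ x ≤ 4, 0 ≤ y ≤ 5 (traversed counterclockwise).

Green's theorem converts the closed line integral into a double integral over the enclosed region D:

    ∮_C P dx + Q dy = ∬_D (∂Q/∂x - ∂P/∂y) dA.

Here P = 0, Q = 30x^5, so

    ∂Q/∂x = 150x^4,    ∂P/∂y = 0,
    ∂Q/∂x - ∂P/∂y = 150x^4.

D is the region 0 ≤ x ≤ 4, 0 ≤ y ≤ 5. Evaluating the double integral:

    ∬_D (150x^4) dA = ∫_0^{4} ∫_0^{5} (150x^4) dy dx.

Inner (y from 0 to 5): 750x^4.
Outer (x from 0 to 4): 153600.

Therefore ∮_C P dx + Q dy = 153600.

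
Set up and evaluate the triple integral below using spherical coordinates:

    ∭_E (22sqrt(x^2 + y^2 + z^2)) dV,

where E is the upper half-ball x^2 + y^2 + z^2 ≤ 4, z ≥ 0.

In spherical coordinates, x = ρ sin(φ) cos(θ), y = ρ sin(φ) sin(θ), z = ρ cos(φ), and dV = ρ^2 sin(φ) dρ dφ dθ.

The integrand becomes 22ρ, so

    ∭_E (22sqrt(x^2 + y^2 + z^2)) dV = ∫_{0}^{2π} ∫_{0}^{π/2} ∫_{0}^{2} (22ρ) · ρ^2 sin(φ) dρ dφ dθ.

Inner (ρ): 88sin(φ).
Middle (φ): 88.
Outer (θ): 176π.

Therefore the triple integral equals 176π.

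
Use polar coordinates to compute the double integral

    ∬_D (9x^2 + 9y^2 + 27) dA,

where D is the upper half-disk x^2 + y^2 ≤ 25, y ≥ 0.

The region D is 0 ≤ r ≤ 5, 0 ≤ θ ≤ π in polar coordinates, where x = r cos(θ), y = r sin(θ), and dA = r dr dθ.

Under the substitution, the integrand becomes 9r^2 + 27, so

    ∬_D (9x^2 + 9y^2 + 27) dA = ∫_{0}^{π} ∫_{0}^{5} (9r^2 + 27) · r dr dθ.

Inner integral (in r): ∫_{0}^{5} (9r^2 + 27) · r dr = 6975/4.

Outer integral (in θ): ∫_{0}^{π} (6975/4) dθ = 6975π/4.

Therefore ∬_D (9x^2 + 9y^2 + 27) dA = 6975π/4.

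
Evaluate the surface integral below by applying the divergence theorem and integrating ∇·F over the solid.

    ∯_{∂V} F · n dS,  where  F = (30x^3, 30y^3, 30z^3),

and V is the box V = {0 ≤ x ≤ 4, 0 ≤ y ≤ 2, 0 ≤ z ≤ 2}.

By the divergence theorem,

    ∯_{∂V} F · n dS = ∭_V (∇ · F) dV.

Compute the divergence:
    ∇ · F = ∂F_x/∂x + ∂F_y/∂y + ∂F_z/∂z = 90x^2 + 90y^2 + 90z^2.

V is a rectangular box, so dV = dx dy dz with 0 ≤ x ≤ 4, 0 ≤ y ≤ 2, 0 ≤ z ≤ 2.

Integrate (90x^2 + 90y^2 + 90z^2) over V as an iterated integral:

    ∭_V (∇·F) dV = ∫_0^{4} ∫_0^{2} ∫_0^{2} (90x^2 + 90y^2 + 90z^2) dz dy dx.

Inner (z from 0 to 2): 180x^2 + 180y^2 + 240.
Middle (y from 0 to 2): 360x^2 + 960.
Outer (x from 0 to 4): 11520.

Therefore ∯_{∂V} F · n dS = 11520.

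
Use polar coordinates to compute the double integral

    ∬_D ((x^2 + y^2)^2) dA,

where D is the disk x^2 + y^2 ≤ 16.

The region D is 0 ≤ r ≤ 4, 0 ≤ θ ≤ 2π in polar coordinates, where x = r cos(θ), y = r sin(θ), and dA = r dr dθ.

Under the substitution, the integrand becomes r^4, so

    ∬_D ((x^2 + y^2)^2) dA = ∫_{0}^{2π} ∫_{0}^{4} (r^4) · r dr dθ.

Inner integral (in r): ∫_{0}^{4} (r^4) · r dr = 2048/3.

Outer integral (in θ): ∫_{0}^{2π} (2048/3) dθ = 4096π/3.

Therefore ∬_D ((x^2 + y^2)^2) dA = 4096π/3.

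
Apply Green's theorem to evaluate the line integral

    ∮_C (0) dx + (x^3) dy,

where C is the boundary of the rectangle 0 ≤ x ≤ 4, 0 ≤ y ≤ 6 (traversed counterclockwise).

Green's theorem converts the closed line integral into a double integral over the enclosed region D:

    ∮_C P dx + Q dy = ∬_D (∂Q/∂x - ∂P/∂y) dA.

Here P = 0, Q = x^3, so

    ∂Q/∂x = 3x^2,    ∂P/∂y = 0,
    ∂Q/∂x - ∂P/∂y = 3x^2.

D is the region 0 ≤ x ≤ 4, 0 ≤ y ≤ 6. Evaluating the double integral:

    ∬_D (3x^2) dA = ∫_0^{4} ∫_0^{6} (3x^2) dy dx.

Inner (y from 0 to 6): 18x^2.
Outer (x from 0 to 4): 384.

Therefore ∮_C P dx + Q dy = 384.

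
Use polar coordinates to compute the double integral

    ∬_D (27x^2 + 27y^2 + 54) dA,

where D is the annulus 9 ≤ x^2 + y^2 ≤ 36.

The region D is 3 ≤ r ≤ 6, 0 ≤ θ ≤ 2π in polar coordinates, where x = r cos(θ), y = r sin(θ), and dA = r dr dθ.

Under the substitution, the integrand becomes 27r^2 + 54, so

    ∬_D (27x^2 + 27y^2 + 54) dA = ∫_{0}^{2π} ∫_{3}^{6} (27r^2 + 54) · r dr dθ.

Inner integral (in r): ∫_{3}^{6} (27r^2 + 54) · r dr = 35721/4.

Outer integral (in θ): ∫_{0}^{2π} (35721/4) dθ = 35721π/2.

Therefore ∬_D (27x^2 + 27y^2 + 54) dA = 35721π/2.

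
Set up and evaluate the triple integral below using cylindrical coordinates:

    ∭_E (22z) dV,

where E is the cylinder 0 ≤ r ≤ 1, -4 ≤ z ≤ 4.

In cylindrical coordinates, x = r cos(θ), y = r sin(θ), z = z, and dV = r dr dθ dz.

The integrand becomes 22z, so

    ∭_E (22z) dV = ∫_{0}^{2π} ∫_{0}^{1} ∫_{-4}^{4} (22z) · r dz dr dθ.

Inner (z): 0.
Middle (r from 0 to 1): 0.
Outer (θ): 0.

Therefore the triple integral equals 0.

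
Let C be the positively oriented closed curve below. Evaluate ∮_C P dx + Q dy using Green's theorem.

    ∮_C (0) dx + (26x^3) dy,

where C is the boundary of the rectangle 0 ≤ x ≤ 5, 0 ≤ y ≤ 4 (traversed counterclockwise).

Green's theorem converts the closed line integral into a double integral over the enclosed region D:

    ∮_C P dx + Q dy = ∬_D (∂Q/∂x - ∂P/∂y) dA.

Here P = 0, Q = 26x^3, so

    ∂Q/∂x = 78x^2,    ∂P/∂y = 0,
    ∂Q/∂x - ∂P/∂y = 78x^2.

D is the region 0 ≤ x ≤ 5, 0 ≤ y ≤ 4. Evaluating the double integral:

    ∬_D (78x^2) dA = ∫_0^{5} ∫_0^{4} (78x^2) dy dx.

Inner (y from 0 to 4): 312x^2.
Outer (x from 0 to 5): 13000.

Therefore ∮_C P dx + Q dy = 13000.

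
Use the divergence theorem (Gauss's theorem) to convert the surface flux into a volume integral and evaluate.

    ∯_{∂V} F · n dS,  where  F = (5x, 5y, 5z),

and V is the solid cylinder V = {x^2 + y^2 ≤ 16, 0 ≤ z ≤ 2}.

By the divergence theorem,

    ∯_{∂V} F · n dS = ∭_V (∇ · F) dV.

Compute the divergence:
    ∇ · F = ∂F_x/∂x + ∂F_y/∂y + ∂F_z/∂z = 5 + 5 + 5 = 15.

In cylindrical coordinates, x = r cos(θ), y = r sin(θ), z = z, dV = r dr dθ dz, with 0 ≤ r ≤ 4, 0 ≤ θ ≤ 2π, 0 ≤ z ≤ 2.

The integrand, after substitution and multiplying by the volume element, becomes (15) · r, so

    ∭_V (∇·F) dV = ∫_0^{2π} ∫_0^{4} ∫_0^{2} (15) · r dz dr dθ.

Inner (z from 0 to 2): 30r.
Middle (r from 0 to 4): 240.
Outer (θ from 0 to 2π): 480π.

Therefore ∯_{∂V} F · n dS = 480π.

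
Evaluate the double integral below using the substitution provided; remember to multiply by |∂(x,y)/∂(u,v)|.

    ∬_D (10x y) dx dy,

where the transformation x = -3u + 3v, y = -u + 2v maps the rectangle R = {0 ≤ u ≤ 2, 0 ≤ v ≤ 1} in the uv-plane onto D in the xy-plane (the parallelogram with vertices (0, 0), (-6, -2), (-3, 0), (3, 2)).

Compute the Jacobian determinant of (x, y) with respect to (u, v):

    ∂(x,y)/∂(u,v) = | -3  3 | = (-3)(2) - (3)(-1) = -3.
                   | -1  2 |

Its absolute value is |J| = 3 (the area scaling factor).

Substituting x = -3u + 3v, y = -u + 2v into the integrand,

    10x y → 30u^2 - 90u v + 60v^2,

so the integral becomes

    ∬_R (30u^2 - 90u v + 60v^2) · |J| du dv = ∫_0^2 ∫_0^1 (90u^2 - 270u v + 180v^2) dv du.

Inner (v): 90u^2 - 135u + 60.
Outer (u): 90.

Therefore ∬_D (10x y) dx dy = 90.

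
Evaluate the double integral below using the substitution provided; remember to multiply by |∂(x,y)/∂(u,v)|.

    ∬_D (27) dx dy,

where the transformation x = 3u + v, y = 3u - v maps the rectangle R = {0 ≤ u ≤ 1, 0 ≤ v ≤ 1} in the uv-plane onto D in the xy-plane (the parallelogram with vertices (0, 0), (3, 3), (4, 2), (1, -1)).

Compute the Jacobian determinant of (x, y) with respect to (u, v):

    ∂(x,y)/∂(u,v) = | 3  1 | = (3)(-1) - (1)(3) = -6.
                   | 3  -1 |

Its absolute value is |J| = 6 (the area scaling factor).

Substituting x = 3u + v, y = 3u - v into the integrand,

    27 → 27,

so the integral becomes

    ∬_R (27) · |J| du dv = ∫_0^1 ∫_0^1 (162) dv du.

Inner (v): 162.
Outer (u): 162.

Therefore ∬_D (27) dx dy = 162.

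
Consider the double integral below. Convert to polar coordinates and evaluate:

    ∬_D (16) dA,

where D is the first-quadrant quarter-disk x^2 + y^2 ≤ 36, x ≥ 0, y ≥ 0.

The region D is 0 ≤ r ≤ 6, 0 ≤ θ ≤ π/2 in polar coordinates, where x = r cos(θ), y = r sin(θ), and dA = r dr dθ.

Under the substitution, the integrand becomes 16, so

    ∬_D (16) dA = ∫_{0}^{π/2} ∫_{0}^{6} (16) · r dr dθ.

Inner integral (in r): ∫_{0}^{6} (16) · r dr = 288.

Outer integral (in θ): ∫_{0}^{π/2} (288) dθ = 144π.

Therefore ∬_D (16) dA = 144π.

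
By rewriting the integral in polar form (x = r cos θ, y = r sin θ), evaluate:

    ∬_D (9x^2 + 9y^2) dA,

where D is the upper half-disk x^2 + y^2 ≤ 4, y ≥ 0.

The region D is 0 ≤ r ≤ 2, 0 ≤ θ ≤ π in polar coordinates, where x = r cos(θ), y = r sin(θ), and dA = r dr dθ.

Under the substitution, the integrand becomes 9r^2, so

    ∬_D (9x^2 + 9y^2) dA = ∫_{0}^{π} ∫_{0}^{2} (9r^2) · r dr dθ.

Inner integral (in r): ∫_{0}^{2} (9r^2) · r dr = 36.

Outer integral (in θ): ∫_{0}^{π} (36) dθ = 36π.

Therefore ∬_D (9x^2 + 9y^2) dA = 36π.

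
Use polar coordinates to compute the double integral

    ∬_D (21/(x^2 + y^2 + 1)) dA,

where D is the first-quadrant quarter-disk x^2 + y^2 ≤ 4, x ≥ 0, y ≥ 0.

The region D is 0 ≤ r ≤ 2, 0 ≤ θ ≤ π/2 in polar coordinates, where x = r cos(θ), y = r sin(θ), and dA = r dr dθ.

Under the substitution, the integrand becomes 21/(r^2 + 1), so

    ∬_D (21/(x^2 + y^2 + 1)) dA = ∫_{0}^{π/2} ∫_{0}^{2} (21/(r^2 + 1)) · r dr dθ.

Inner integral (in r): ∫_{0}^{2} (21/(r^2 + 1)) · r dr = 21log(5)/2.

Outer integral (in θ): ∫_{0}^{π/2} (21log(5)/2) dθ = 21π log(5)/4.

Therefore ∬_D (21/(x^2 + y^2 + 1)) dA = 21π log(5)/4.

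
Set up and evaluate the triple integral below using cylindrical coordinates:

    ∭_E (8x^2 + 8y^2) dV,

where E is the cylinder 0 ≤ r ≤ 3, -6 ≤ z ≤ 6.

In cylindrical coordinates, x = r cos(θ), y = r sin(θ), z = z, and dV = r dr dθ dz.

The integrand becomes 8r^2, so

    ∭_E (8x^2 + 8y^2) dV = ∫_{0}^{2π} ∫_{0}^{3} ∫_{-6}^{6} (8r^2) · r dz dr dθ.

Inner (z): 96r^3.
Middle (r from 0 to 3): 1944.
Outer (θ): 3888π.

Therefore the triple integral equals 3888π.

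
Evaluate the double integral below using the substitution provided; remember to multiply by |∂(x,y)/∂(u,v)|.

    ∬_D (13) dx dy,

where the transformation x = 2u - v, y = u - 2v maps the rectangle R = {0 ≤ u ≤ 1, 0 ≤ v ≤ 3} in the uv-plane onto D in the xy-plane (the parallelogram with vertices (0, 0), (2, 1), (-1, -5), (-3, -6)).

Compute the Jacobian determinant of (x, y) with respect to (u, v):

    ∂(x,y)/∂(u,v) = | 2  -1 | = (2)(-2) - (-1)(1) = -3.
                   | 1  -2 |

Its absolute value is |J| = 3 (the area scaling factor).

Substituting x = 2u - v, y = u - 2v into the integrand,

    13 → 13,

so the integral becomes

    ∬_R (13) · |J| du dv = ∫_0^1 ∫_0^3 (39) dv du.

Inner (v): 117.
Outer (u): 117.

Therefore ∬_D (13) dx dy = 117.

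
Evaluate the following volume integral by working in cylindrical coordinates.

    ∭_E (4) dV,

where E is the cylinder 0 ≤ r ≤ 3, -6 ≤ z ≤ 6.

In cylindrical coordinates, x = r cos(θ), y = r sin(θ), z = z, and dV = r dr dθ dz.

The integrand becomes 4, so

    ∭_E (4) dV = ∫_{0}^{2π} ∫_{0}^{3} ∫_{-6}^{6} (4) · r dz dr dθ.

Inner (z): 48r.
Middle (r from 0 to 3): 216.
Outer (θ): 432π.

Therefore the triple integral equals 432π.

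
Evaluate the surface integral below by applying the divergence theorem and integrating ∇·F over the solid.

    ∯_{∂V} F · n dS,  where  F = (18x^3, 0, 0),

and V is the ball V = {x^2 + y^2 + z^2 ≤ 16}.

By the divergence theorem,

    ∯_{∂V} F · n dS = ∭_V (∇ · F) dV.

Compute the divergence:
    ∇ · F = ∂F_x/∂x + ∂F_y/∂y + ∂F_z/∂z = 54x^2 + 0 + 0 = 54x^2.

In spherical coordinates, x = ρ sin(φ) cos(θ), y = ρ sin(φ) sin(θ), z = ρ cos(φ), dV = ρ^2 sin(φ) dρ dφ dθ, with 0 ≤ ρ ≤ 4, 0 ≤ φ ≤ π, 0 ≤ θ ≤ 2π.

The integrand, after substitution and multiplying by the volume element, becomes (54ρ^2sin(φ)^2cos(θ)^2) · ρ^2 sin(φ), so

    ∭_V (∇·F) dV = ∫_0^{2π} ∫_0^{π} ∫_0^{4} (54ρ^2sin(φ)^2cos(θ)^2) · ρ^2 sin(φ) dρ dφ dθ.

Inner (ρ from 0 to 4): 55296sin(φ)^3cos(θ)^2/5.
Middle (φ from 0 to π): 73728cos(θ)^2/5.
Outer (θ from 0 to 2π): 73728π/5.

Therefore ∯_{∂V} F · n dS = 73728π/5.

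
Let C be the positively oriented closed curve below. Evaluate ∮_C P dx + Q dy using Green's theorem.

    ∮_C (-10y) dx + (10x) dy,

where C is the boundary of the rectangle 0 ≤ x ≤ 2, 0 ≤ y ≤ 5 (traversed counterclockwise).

Green's theorem converts the closed line integral into a double integral over the enclosed region D:

    ∮_C P dx + Q dy = ∬_D (∂Q/∂x - ∂P/∂y) dA.

Here P = -10y, Q = 10x, so

    ∂Q/∂x = 10,    ∂P/∂y = -10,
    ∂Q/∂x - ∂P/∂y = 20.

D is the region 0 ≤ x ≤ 2, 0 ≤ y ≤ 5. Evaluating the double integral:

    ∬_D (20) dA = ∫_0^{2} ∫_0^{5} (20) dy dx.

Inner (y from 0 to 5): 100.
Outer (x from 0 to 2): 200.

Therefore ∮_C P dx + Q dy = 200.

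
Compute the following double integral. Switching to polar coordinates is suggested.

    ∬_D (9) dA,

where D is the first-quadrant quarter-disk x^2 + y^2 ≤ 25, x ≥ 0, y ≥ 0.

The region D is 0 ≤ r ≤ 5, 0 ≤ θ ≤ π/2 in polar coordinates, where x = r cos(θ), y = r sin(θ), and dA = r dr dθ.

Under the substitution, the integrand becomes 9, so

    ∬_D (9) dA = ∫_{0}^{π/2} ∫_{0}^{5} (9) · r dr dθ.

Inner integral (in r): ∫_{0}^{5} (9) · r dr = 225/2.

Outer integral (in θ): ∫_{0}^{π/2} (225/2) dθ = 225π/4.

Therefore ∬_D (9) dA = 225π/4.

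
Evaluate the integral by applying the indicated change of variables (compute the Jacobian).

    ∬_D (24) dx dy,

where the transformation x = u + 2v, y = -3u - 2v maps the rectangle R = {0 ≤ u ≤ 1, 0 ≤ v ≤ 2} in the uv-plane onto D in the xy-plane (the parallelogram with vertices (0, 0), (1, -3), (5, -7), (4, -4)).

Compute the Jacobian determinant of (x, y) with respect to (u, v):

    ∂(x,y)/∂(u,v) = | 1  2 | = (1)(-2) - (2)(-3) = 4.
                   | -3  -2 |

Its absolute value is |J| = 4 (the area scaling factor).

Substituting x = u + 2v, y = -3u - 2v into the integrand,

    24 → 24,

so the integral becomes

    ∬_R (24) · |J| du dv = ∫_0^1 ∫_0^2 (96) dv du.

Inner (v): 192.
Outer (u): 192.

Therefore ∬_D (24) dx dy = 192.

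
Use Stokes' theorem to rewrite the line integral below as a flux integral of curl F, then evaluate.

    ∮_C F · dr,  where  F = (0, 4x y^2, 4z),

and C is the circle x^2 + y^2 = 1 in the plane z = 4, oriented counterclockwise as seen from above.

Let S be the flat disk x^2 + y^2 ≤ 1 in the plane z = 4, with upward unit normal n̂ = ẑ. By Stokes' theorem,

    ∮_C F · dr = ∬_S (∇ × F) · n̂ dS = ∬_D (curl F)_z dA,

where D is the disk x^2 + y^2 ≤ 1.

Compute the curl of F = (0, 4x y^2, 4z):
    (∇ × F)_x = ∂F_z/∂y - ∂F_y/∂z = 0,
    (∇ × F)_y = ∂F_x/∂z - ∂F_z/∂x = 0,
    (∇ × F)_z = ∂F_y/∂x - ∂F_x/∂y = 4y^2.

On z = 4, (curl F)_z = 4y^2.

Convert to polar (x = r cos θ, y = r sin θ, dA = r dr dθ); the integrand becomes 4r^2sin(θ)^2, so

    ∬_D (curl F)_z dA = ∫_0^{2π} ∫_0^{1} (4r^2sin(θ)^2) · r dr dθ.

Inner (r from 0 to 1): sin(θ)^2.
Outer (θ from 0 to 2π): π.

Therefore ∮_C F · dr = π.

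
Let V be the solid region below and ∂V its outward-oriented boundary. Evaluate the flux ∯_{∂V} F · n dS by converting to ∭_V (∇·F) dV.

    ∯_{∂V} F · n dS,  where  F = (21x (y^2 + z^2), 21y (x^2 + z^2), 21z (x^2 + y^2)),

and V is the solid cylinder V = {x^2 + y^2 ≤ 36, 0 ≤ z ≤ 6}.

By the divergence theorem,

    ∯_{∂V} F · n dS = ∭_V (∇ · F) dV.

Compute the divergence:
    ∇ · F = ∂F_x/∂x + ∂F_y/∂y + ∂F_z/∂z = 21y^2 + 21z^2 + 21x^2 + 21z^2 + 21x^2 + 21y^2 = 42x^2 + 42y^2 + 42z^2.

In cylindrical coordinates, x = r cos(θ), y = r sin(θ), z = z, dV = r dr dθ dz, with 0 ≤ r ≤ 6, 0 ≤ θ ≤ 2π, 0 ≤ z ≤ 6.

The integrand, after substitution and multiplying by the volume element, becomes (42r^2 + 42z^2) · r, so

    ∭_V (∇·F) dV = ∫_0^{2π} ∫_0^{6} ∫_0^{6} (42r^2 + 42z^2) · r dz dr dθ.

Inner (z from 0 to 6): 252r (r^2 + 12).
Middle (r from 0 to 6): 136080.
Outer (θ from 0 to 2π): 272160π.

Therefore ∯_{∂V} F · n dS = 272160π.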